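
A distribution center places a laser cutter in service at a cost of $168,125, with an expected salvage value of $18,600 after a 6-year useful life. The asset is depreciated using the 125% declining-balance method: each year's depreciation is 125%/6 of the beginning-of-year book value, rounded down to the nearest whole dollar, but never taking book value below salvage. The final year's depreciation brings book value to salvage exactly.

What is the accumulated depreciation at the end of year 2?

$62,754

Depreciable base = $168,125 − $18,600 = $149,525.
Year 1: ⌊$168,125 × 125%/6⌋ = $35,026. Book value $133,099.
Year 2: ⌊$133,099 × 125%/6⌋ = $27,728. Book value $105,371.
Accumulated through year 2 = $168,125 − $105,371 = $62,754.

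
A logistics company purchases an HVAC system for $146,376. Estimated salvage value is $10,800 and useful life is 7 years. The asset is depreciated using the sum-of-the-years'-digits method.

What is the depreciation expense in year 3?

$24,210

Depreciable base = $146,376 − $10,800 = $135,576.
Sum of the years' digits = 7+6+5+4+3+2+1 = 28.
Year 1: $135,576 × 7/28 = $33,894. Book value $112,482.
Year 2: $135,576 × 6/28 = $29,052. Book value $83,430.
Year 3: $135,576 × 5/28 = $24,210. Book value $59,220.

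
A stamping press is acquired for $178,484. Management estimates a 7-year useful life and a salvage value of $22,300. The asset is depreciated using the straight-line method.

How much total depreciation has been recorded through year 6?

Depreciable base = $178,484 − $22,300 = $156,184.
Annual expense = $156,184 / 7 = $22,312.
End of year 1: book value $156,172.
End of year 2: book value $133,860.
End of year 3: book value $111,548.
End of year 4: book value $89,236.
End of year 5: book value $66,924.
End of year 6: book value $44,612.
Accumulated through year 6 = $178,484 − $44,612 = $133,872.

$133,872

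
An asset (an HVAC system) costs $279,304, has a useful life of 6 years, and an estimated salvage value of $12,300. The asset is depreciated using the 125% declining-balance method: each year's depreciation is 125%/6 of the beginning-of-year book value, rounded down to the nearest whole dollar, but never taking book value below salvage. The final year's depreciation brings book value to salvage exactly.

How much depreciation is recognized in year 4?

Depreciable base = $279,304 − $12,300 = $267,004.
Year 1: ⌊$279,304 × 125%/6⌋ = $58,188. Book value $221,116.
Year 2: ⌊$221,116 × 125%/6⌋ = $46,065. Book value $175,051.
Year 3: ⌊$175,051 × 125%/6⌋ = $36,468. Book value $138,583.
Year 4: ⌊$138,583 × 125%/6⌋ = $28,871. Book value $109,712.

$28,871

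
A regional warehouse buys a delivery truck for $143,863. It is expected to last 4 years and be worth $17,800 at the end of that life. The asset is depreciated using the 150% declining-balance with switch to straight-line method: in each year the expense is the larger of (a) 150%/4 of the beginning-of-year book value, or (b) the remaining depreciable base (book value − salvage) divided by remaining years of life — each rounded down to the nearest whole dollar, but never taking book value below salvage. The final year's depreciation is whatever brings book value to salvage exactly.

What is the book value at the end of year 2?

$56,197

Depreciable base = $143,863 − $17,800 = $126,063.
Year 1: DB = ⌊$143,863 × 150%/4⌋ = $53,948; SL = ⌊$126,063/4⌋ = $31,515 → take DB $53,948. Book value $89,915.
Year 2: DB = ⌊$89,915 × 150%/4⌋ = $33,718; SL = ⌊$72,115/3⌋ = $24,038 → take DB $33,718. Book value $56,197.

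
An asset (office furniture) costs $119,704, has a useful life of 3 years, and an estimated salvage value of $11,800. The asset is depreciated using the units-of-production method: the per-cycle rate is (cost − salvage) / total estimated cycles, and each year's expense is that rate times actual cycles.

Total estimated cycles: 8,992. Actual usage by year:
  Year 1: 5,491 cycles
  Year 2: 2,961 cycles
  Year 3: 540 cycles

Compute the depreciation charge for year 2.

Depreciable base = $119,704 − $11,800 = $107,904.
Rate = $107,904 / 8,992 cycles = $12 per cycle.
Year 1: 5,491 × $12 = $65,892. Book value $53,812.
Year 2: 2,961 × $12 = $35,532. Book value $18,280.

$35,532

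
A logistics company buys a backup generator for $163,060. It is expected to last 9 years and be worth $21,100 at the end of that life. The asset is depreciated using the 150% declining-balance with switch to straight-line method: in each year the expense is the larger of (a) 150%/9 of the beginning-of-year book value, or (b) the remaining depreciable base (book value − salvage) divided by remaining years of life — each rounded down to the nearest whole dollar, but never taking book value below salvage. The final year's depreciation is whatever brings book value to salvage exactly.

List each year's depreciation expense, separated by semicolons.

$27,176; $22,647; $18,872; $15,727; $13,106; $11,108; $11,108; $11,108; $11,108

Depreciable base = $163,060 − $21,100 = $141,960.
Year 1: DB = ⌊$163,060 × 150%/9⌋ = $27,176; SL = ⌊$141,960/9⌋ = $15,773 → take DB $27,176. Book value $135,884.
Year 2: DB = ⌊$135,884 × 150%/9⌋ = $22,647; SL = ⌊$114,784/8⌋ = $14,348 → take DB $22,647. Book value $113,237.
Year 3: DB = ⌊$113,237 × 150%/9⌋ = $18,872; SL = ⌊$92,137/7⌋ = $13,162 → take DB $18,872. Book value $94,365.
Year 4: DB = ⌊$94,365 × 150%/9⌋ = $15,727; SL = ⌊$73,265/6⌋ = $12,210 → take DB $15,727. Book value $78,638.
Year 5: DB = ⌊$78,638 × 150%/9⌋ = $13,106; SL = ⌊$57,538/5⌋ = $11,507 → take DB $13,106. Book value $65,532.
Year 6: DB = ⌊$65,532 × 150%/9⌋ = $10,922; SL = ⌊$44,432/4⌋ = $11,108 → take SL $11,108. Book value $54,424.
Year 7: DB = ⌊$54,424 × 150%/9⌋ = $9,070; SL = ⌊$33,324/3⌋ = $11,108 → take SL $11,108. Book value $43,316.
Year 8: DB = ⌊$43,316 × 150%/9⌋ = $7,219; SL = ⌊$22,216/2⌋ = $11,108 → take SL $11,108. Book value $32,208.
Year 9 (final): $32,208 − $21,100 = $11,108. Book value $21,100.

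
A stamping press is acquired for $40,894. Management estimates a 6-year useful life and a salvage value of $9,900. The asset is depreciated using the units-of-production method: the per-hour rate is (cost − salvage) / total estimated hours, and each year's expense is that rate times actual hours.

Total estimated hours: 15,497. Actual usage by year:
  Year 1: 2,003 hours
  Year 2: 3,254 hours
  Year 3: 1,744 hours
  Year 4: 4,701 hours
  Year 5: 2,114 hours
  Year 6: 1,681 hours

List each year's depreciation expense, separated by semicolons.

Depreciable base = $40,894 − $9,900 = $30,994.
Rate = $30,994 / 15,497 hours = $2 per hour.
Year 1: 2,003 × $2 = $4,006. Book value $36,888.
Year 2: 3,254 × $2 = $6,508. Book value $30,380.
Year 3: 1,744 × $2 = $3,488. Book value $26,892.
Year 4: 4,701 × $2 = $9,402. Book value $17,490.
Year 5: 2,114 × $2 = $4,228. Book value $13,262.
Year 6: 1,681 × $2 = $3,362. Book value $9,900.

$4,006; $6,508; $3,488; $9,402; $4,228; $3,362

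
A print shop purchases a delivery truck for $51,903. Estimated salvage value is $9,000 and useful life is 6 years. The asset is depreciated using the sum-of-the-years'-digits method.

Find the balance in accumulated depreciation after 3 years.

$30,645

Depreciable base = $51,903 − $9,000 = $42,903.
Sum of the years' digits = 6+5+4+3+2+1 = 21.
Year 1: $42,903 × 6/21 = $12,258. Book value $39,645.
Year 2: $42,903 × 5/21 = $10,215. Book value $29,430.
Year 3: $42,903 × 4/21 = $8,172. Book value $21,258.
Accumulated through year 3 = $51,903 − $21,258 = $30,645.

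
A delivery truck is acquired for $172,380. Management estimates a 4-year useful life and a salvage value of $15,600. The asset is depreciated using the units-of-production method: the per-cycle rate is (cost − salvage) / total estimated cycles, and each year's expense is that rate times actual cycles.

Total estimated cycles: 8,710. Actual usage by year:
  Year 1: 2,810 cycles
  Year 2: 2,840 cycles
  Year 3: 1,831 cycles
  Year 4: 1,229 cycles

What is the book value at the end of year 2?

Depreciable base = $172,380 − $15,600 = $156,780.
Rate = $156,780 / 8,710 cycles = $18 per cycle.
Year 1: 2,810 × $18 = $50,580. Book value $121,800.
Year 2: 2,840 × $18 = $51,120. Book value $70,680.

$70,680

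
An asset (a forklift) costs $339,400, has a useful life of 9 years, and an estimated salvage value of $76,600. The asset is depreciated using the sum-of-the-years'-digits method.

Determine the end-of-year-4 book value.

$164,200

Depreciable base = $339,400 − $76,600 = $262,800.
Sum of the years' digits = 9+8+7+6+5+4+3+2+1 = 45.
Year 1: $262,800 × 9/45 = $52,560. Book value $286,840.
Year 2: $262,800 × 8/45 = $46,720. Book value $240,120.
Year 3: $262,800 × 7/45 = $40,880. Book value $199,240.
Year 4: $262,800 × 6/45 = $35,040. Book value $164,200.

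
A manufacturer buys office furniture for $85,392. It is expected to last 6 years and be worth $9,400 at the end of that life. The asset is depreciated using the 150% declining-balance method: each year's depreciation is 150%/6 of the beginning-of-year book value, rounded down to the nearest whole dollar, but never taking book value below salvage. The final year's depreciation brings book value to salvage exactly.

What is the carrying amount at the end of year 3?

$36,025

Depreciable base = $85,392 − $9,400 = $75,992.
Year 1: ⌊$85,392 × 150%/6⌋ = $21,348. Book value $64,044.
Year 2: ⌊$64,044 × 150%/6⌋ = $16,011. Book value $48,033.
Year 3: ⌊$48,033 × 150%/6⌋ = $12,008. Book value $36,025.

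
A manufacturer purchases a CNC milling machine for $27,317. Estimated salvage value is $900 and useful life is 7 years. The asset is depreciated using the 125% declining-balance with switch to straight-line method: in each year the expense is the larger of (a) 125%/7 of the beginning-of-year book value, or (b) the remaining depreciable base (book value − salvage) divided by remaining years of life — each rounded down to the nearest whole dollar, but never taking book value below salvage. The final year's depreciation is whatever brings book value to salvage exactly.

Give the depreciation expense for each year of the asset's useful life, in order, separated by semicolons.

$4,878; $4,006; $3,506; $3,506; $3,507; $3,507; $3,507

Depreciable base = $27,317 − $900 = $26,417.
Year 1: DB = ⌊$27,317 × 125%/7⌋ = $4,878; SL = ⌊$26,417/7⌋ = $3,773 → take DB $4,878. Book value $22,439.
Year 2: DB = ⌊$22,439 × 125%/7⌋ = $4,006; SL = ⌊$21,539/6⌋ = $3,589 → take DB $4,006. Book value $18,433.
Year 3: DB = ⌊$18,433 × 125%/7⌋ = $3,291; SL = ⌊$17,533/5⌋ = $3,506 → take SL $3,506. Book value $14,927.
Year 4: DB = ⌊$14,927 × 125%/7⌋ = $2,665; SL = ⌊$14,027/4⌋ = $3,506 → take SL $3,506. Book value $11,421.
Year 5: DB = ⌊$11,421 × 125%/7⌋ = $2,039; SL = ⌊$10,521/3⌋ = $3,507 → take SL $3,507. Book value $7,914.
Year 6: DB = ⌊$7,914 × 125%/7⌋ = $1,413; SL = ⌊$7,014/2⌋ = $3,507 → take SL $3,507. Book value $4,407.
Year 7 (final): $4,407 − $900 = $3,507. Book value $900.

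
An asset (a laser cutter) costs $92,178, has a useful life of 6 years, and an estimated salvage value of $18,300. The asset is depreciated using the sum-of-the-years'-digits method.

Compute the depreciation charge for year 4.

Depreciable base = $92,178 − $18,300 = $73,878.
Sum of the years' digits = 6+5+4+3+2+1 = 21.
Year 1: $73,878 × 6/21 = $21,108. Book value $71,070.
Year 2: $73,878 × 5/21 = $17,590. Book value $53,480.
Year 3: $73,878 × 4/21 = $14,072. Book value $39,408.
Year 4: $73,878 × 3/21 = $10,554. Book value $28,854.

$10,554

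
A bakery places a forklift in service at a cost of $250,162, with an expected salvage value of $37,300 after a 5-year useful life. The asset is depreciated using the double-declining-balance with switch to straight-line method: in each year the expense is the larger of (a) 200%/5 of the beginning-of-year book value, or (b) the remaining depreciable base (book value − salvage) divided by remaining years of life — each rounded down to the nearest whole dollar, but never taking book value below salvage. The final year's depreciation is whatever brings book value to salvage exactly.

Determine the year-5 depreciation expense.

Depreciable base = $250,162 − $37,300 = $212,862.
Year 1: DB = ⌊$250,162 × 200%/5⌋ = $100,064; SL = ⌊$212,862/5⌋ = $42,572 → take DB $100,064. Book value $150,098.
Year 2: DB = ⌊$150,098 × 200%/5⌋ = $60,039; SL = ⌊$112,798/4⌋ = $28,199 → take DB $60,039. Book value $90,059.
Year 3: DB = ⌊$90,059 × 200%/5⌋ = $36,023; SL = ⌊$52,759/3⌋ = $17,586 → take DB $36,023. Book value $54,036.
Year 4: DB = ⌊$54,036 × 200%/5⌋ = $21,614; SL = ⌊$16,736/2⌋ = $8,368 → take DB $21,614, capped at $16,736. Book value $37,300.
Year 5 (final): $37,300 − $37,300 = $0. Book value $37,300.

$0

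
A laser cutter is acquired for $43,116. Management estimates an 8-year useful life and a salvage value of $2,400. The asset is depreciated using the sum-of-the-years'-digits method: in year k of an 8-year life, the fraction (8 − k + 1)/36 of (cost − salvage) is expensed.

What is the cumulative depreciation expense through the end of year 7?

$39,585

Depreciable base = $43,116 − $2,400 = $40,716.
Sum of the years' digits = 8+7+6+5+4+3+2+1 = 36.
Year 1: $40,716 × 8/36 = $9,048. Book value $34,068.
Year 2: $40,716 × 7/36 = $7,917. Book value $26,151.
Year 3: $40,716 × 6/36 = $6,786. Book value $19,365.
Year 4: $40,716 × 5/36 = $5,655. Book value $13,710.
Year 5: $40,716 × 4/36 = $4,524. Book value $9,186.
Year 6: $40,716 × 3/36 = $3,393. Book value $5,793.
Year 7: $40,716 × 2/36 = $2,262. Book value $3,531.
Accumulated through year 7 = $43,116 − $3,531 = $39,585.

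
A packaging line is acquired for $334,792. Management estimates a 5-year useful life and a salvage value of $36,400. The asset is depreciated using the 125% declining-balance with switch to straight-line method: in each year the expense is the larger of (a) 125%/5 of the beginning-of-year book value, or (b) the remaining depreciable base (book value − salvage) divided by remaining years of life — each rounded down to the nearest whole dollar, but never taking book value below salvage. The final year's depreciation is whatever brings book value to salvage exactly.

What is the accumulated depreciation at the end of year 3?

Depreciable base = $334,792 − $36,400 = $298,392.
Year 1: DB = ⌊$334,792 × 125%/5⌋ = $83,698; SL = ⌊$298,392/5⌋ = $59,678 → take DB $83,698. Book value $251,094.
Year 2: DB = ⌊$251,094 × 125%/5⌋ = $62,773; SL = ⌊$214,694/4⌋ = $53,673 → take DB $62,773. Book value $188,321.
Year 3: DB = ⌊$188,321 × 125%/5⌋ = $47,080; SL = ⌊$151,921/3⌋ = $50,640 → take SL $50,640. Book value $137,681.
Accumulated through year 3 = $334,792 − $137,681 = $197,111.

$197,111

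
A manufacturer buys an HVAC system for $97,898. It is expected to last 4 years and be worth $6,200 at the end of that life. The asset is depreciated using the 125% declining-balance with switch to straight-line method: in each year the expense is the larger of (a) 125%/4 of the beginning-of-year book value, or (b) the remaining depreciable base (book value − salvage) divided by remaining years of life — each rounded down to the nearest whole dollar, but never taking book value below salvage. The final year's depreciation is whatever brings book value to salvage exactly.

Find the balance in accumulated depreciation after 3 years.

$71,661

Depreciable base = $97,898 − $6,200 = $91,698.
Year 1: DB = ⌊$97,898 × 125%/4⌋ = $30,593; SL = ⌊$91,698/4⌋ = $22,924 → take DB $30,593. Book value $67,305.
Year 2: DB = ⌊$67,305 × 125%/4⌋ = $21,032; SL = ⌊$61,105/3⌋ = $20,368 → take DB $21,032. Book value $46,273.
Year 3: DB = ⌊$46,273 × 125%/4⌋ = $14,460; SL = ⌊$40,073/2⌋ = $20,036 → take SL $20,036. Book value $26,237.
Accumulated through year 3 = $97,898 − $26,237 = $71,661.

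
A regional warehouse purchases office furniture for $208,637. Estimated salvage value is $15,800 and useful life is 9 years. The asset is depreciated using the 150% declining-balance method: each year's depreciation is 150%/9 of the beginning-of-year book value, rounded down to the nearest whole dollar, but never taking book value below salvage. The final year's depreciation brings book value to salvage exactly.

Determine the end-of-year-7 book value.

Depreciable base = $208,637 − $15,800 = $192,837.
Year 1: ⌊$208,637 × 150%/9⌋ = $34,772. Book value $173,865.
Year 2: ⌊$173,865 × 150%/9⌋ = $28,977. Book value $144,888.
Year 3: ⌊$144,888 × 150%/9⌋ = $24,148. Book value $120,740.
Year 4: ⌊$120,740 × 150%/9⌋ = $20,123. Book value $100,617.
Year 5: ⌊$100,617 × 150%/9⌋ = $16,769. Book value $83,848.
Year 6: ⌊$83,848 × 150%/9⌋ = $13,974. Book value $69,874.
Year 7: ⌊$69,874 × 150%/9⌋ = $11,645. Book value $58,229.

$58,229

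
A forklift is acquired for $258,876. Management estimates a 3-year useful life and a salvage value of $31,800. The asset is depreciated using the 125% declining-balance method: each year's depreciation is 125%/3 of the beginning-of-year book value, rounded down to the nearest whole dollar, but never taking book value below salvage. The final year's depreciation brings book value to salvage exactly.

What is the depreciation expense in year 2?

Depreciable base = $258,876 − $31,800 = $227,076.
Year 1: ⌊$258,876 × 125%/3⌋ = $107,865. Book value $151,011.
Year 2: ⌊$151,011 × 125%/3⌋ = $62,921. Book value $88,090.

$62,921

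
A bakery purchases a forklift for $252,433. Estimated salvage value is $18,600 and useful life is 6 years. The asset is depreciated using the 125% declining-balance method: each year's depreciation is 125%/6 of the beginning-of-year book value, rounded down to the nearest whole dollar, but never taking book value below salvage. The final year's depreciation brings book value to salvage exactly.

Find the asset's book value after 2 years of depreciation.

Depreciable base = $252,433 − $18,600 = $233,833.
Year 1: ⌊$252,433 × 125%/6⌋ = $52,590. Book value $199,843.
Year 2: ⌊$199,843 × 125%/6⌋ = $41,633. Book value $158,210.

$158,210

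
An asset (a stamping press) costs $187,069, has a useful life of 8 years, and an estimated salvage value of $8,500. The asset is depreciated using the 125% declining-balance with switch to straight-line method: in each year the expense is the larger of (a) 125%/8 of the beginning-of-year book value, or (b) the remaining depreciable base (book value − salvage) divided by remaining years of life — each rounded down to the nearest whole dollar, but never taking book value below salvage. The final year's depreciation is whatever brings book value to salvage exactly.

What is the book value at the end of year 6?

$50,048

Depreciable base = $187,069 − $8,500 = $178,569.
Year 1: DB = ⌊$187,069 × 125%/8⌋ = $29,229; SL = ⌊$178,569/8⌋ = $22,321 → take DB $29,229. Book value $157,840.
Year 2: DB = ⌊$157,840 × 125%/8⌋ = $24,662; SL = ⌊$149,340/7⌋ = $21,334 → take DB $24,662. Book value $133,178.
Year 3: DB = ⌊$133,178 × 125%/8⌋ = $20,809; SL = ⌊$124,678/6⌋ = $20,779 → take DB $20,809. Book value $112,369.
Year 4: DB = ⌊$112,369 × 125%/8⌋ = $17,557; SL = ⌊$103,869/5⌋ = $20,773 → take SL $20,773. Book value $91,596.
Year 5: DB = ⌊$91,596 × 125%/8⌋ = $14,311; SL = ⌊$83,096/4⌋ = $20,774 → take SL $20,774. Book value $70,822.
Year 6: DB = ⌊$70,822 × 125%/8⌋ = $11,065; SL = ⌊$62,322/3⌋ = $20,774 → take SL $20,774. Book value $50,048.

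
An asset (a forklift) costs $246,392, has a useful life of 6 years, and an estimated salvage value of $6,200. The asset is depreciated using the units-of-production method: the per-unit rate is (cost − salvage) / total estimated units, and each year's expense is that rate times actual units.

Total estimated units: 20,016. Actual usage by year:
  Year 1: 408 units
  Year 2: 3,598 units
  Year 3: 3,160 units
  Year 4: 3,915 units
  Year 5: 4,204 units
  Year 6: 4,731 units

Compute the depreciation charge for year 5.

$50,448

Depreciable base = $246,392 − $6,200 = $240,192.
Rate = $240,192 / 20,016 units = $12 per unit.
Year 1: 408 × $12 = $4,896. Book value $241,496.
Year 2: 3,598 × $12 = $43,176. Book value $198,320.
Year 3: 3,160 × $12 = $37,920. Book value $160,400.
Year 4: 3,915 × $12 = $46,980. Book value $113,420.
Year 5: 4,204 × $12 = $50,448. Book value $62,972.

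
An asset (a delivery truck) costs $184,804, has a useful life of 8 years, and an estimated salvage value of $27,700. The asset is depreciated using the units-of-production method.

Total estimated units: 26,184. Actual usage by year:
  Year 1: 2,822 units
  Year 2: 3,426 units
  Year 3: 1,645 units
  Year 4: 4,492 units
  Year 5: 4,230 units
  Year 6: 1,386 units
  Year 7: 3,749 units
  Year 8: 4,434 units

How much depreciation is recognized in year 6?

Depreciable base = $184,804 − $27,700 = $157,104.
Rate = $157,104 / 26,184 units = $6 per unit.
Year 1: 2,822 × $6 = $16,932. Book value $167,872.
Year 2: 3,426 × $6 = $20,556. Book value $147,316.
Year 3: 1,645 × $6 = $9,870. Book value $137,446.
Year 4: 4,492 × $6 = $26,952. Book value $110,494.
Year 5: 4,230 × $6 = $25,380. Book value $85,114.
Year 6: 1,386 × $6 = $8,316. Book value $76,798.

$8,316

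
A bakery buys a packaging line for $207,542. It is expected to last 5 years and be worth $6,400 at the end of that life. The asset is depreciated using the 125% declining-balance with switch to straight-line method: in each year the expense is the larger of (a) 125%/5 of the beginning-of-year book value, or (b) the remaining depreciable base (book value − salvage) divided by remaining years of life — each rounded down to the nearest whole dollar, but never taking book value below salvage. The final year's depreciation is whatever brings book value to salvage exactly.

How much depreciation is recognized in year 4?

$36,781

Depreciable base = $207,542 − $6,400 = $201,142.
Year 1: DB = ⌊$207,542 × 125%/5⌋ = $51,885; SL = ⌊$201,142/5⌋ = $40,228 → take DB $51,885. Book value $155,657.
Year 2: DB = ⌊$155,657 × 125%/5⌋ = $38,914; SL = ⌊$149,257/4⌋ = $37,314 → take DB $38,914. Book value $116,743.
Year 3: DB = ⌊$116,743 × 125%/5⌋ = $29,185; SL = ⌊$110,343/3⌋ = $36,781 → take SL $36,781. Book value $79,962.
Year 4: DB = ⌊$79,962 × 125%/5⌋ = $19,990; SL = ⌊$73,562/2⌋ = $36,781 → take SL $36,781. Book value $43,181.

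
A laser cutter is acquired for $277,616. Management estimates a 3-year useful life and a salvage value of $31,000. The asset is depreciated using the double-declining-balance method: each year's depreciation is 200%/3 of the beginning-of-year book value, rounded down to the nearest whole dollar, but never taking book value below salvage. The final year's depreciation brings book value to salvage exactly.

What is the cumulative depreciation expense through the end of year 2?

Depreciable base = $277,616 − $31,000 = $246,616.
Year 1: ⌊$277,616 × 200%/3⌋ = $185,077. Book value $92,539.
Year 2: ⌊$92,539 × 200%/3⌋ = $61,692, capped at $61,539. Book value $31,000.
Accumulated through year 2 = $277,616 − $31,000 = $246,616.

$246,616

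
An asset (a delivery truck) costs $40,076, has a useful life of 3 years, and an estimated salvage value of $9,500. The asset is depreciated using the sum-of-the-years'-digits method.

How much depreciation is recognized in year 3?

$5,096

Depreciable base = $40,076 − $9,500 = $30,576.
Sum of the years' digits = 3+2+1 = 6.
Year 1: $30,576 × 3/6 = $15,288. Book value $24,788.
Year 2: $30,576 × 2/6 = $10,192. Book value $14,596.
Year 3: $30,576 × 1/6 = $5,096. Book value $9,500.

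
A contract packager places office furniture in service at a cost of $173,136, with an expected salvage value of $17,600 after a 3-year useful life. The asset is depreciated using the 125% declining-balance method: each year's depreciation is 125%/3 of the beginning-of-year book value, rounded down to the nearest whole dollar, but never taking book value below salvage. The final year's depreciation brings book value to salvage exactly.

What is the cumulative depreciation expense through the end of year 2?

Depreciable base = $173,136 − $17,600 = $155,536.
Year 1: ⌊$173,136 × 125%/3⌋ = $72,140. Book value $100,996.
Year 2: ⌊$100,996 × 125%/3⌋ = $42,081. Book value $58,915.
Accumulated through year 2 = $173,136 − $58,915 = $114,221.

$114,221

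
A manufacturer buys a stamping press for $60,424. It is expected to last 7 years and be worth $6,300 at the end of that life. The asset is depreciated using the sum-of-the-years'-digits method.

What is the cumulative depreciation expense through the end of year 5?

Depreciable base = $60,424 − $6,300 = $54,124.
Sum of the years' digits = 7+6+5+4+3+2+1 = 28.
Year 1: $54,124 × 7/28 = $13,531. Book value $46,893.
Year 2: $54,124 × 6/28 = $11,598. Book value $35,295.
Year 3: $54,124 × 5/28 = $9,665. Book value $25,630.
Year 4: $54,124 × 4/28 = $7,732. Book value $17,898.
Year 5: $54,124 × 3/28 = $5,799. Book value $12,099.
Accumulated through year 5 = $60,424 − $12,099 = $48,325.

$48,325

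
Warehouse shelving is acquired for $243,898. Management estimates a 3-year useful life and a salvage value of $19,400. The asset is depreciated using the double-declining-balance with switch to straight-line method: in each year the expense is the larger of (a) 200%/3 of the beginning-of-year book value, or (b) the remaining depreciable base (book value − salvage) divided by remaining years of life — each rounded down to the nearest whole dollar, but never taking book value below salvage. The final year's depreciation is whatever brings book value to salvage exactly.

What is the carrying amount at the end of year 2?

Depreciable base = $243,898 − $19,400 = $224,498.
Year 1: DB = ⌊$243,898 × 200%/3⌋ = $162,598; SL = ⌊$224,498/3⌋ = $74,832 → take DB $162,598. Book value $81,300.
Year 2: DB = ⌊$81,300 × 200%/3⌋ = $54,200; SL = ⌊$61,900/2⌋ = $30,950 → take DB $54,200. Book value $27,100.

$27,100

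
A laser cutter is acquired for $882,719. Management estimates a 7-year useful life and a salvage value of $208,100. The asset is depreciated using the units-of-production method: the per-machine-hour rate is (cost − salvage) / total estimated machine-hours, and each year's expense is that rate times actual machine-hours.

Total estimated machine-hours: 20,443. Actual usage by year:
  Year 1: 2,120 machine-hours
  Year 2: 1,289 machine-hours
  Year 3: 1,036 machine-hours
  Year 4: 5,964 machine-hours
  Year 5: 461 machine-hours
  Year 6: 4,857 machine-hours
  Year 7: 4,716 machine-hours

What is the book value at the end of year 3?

$736,034

Depreciable base = $882,719 − $208,100 = $674,619.
Rate = $674,619 / 20,443 machine-hours = $33 per machine-hour.
Year 1: 2,120 × $33 = $69,960. Book value $812,759.
Year 2: 1,289 × $33 = $42,537. Book value $770,222.
Year 3: 1,036 × $33 = $34,188. Book value $736,034.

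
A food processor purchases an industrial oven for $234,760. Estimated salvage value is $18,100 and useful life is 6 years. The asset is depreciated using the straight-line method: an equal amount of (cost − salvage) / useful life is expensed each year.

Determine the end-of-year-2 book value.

$162,540

Depreciable base = $234,760 − $18,100 = $216,660.
Annual expense = $216,660 / 6 = $36,110.
End of year 1: book value $198,650.
End of year 2: book value $162,540.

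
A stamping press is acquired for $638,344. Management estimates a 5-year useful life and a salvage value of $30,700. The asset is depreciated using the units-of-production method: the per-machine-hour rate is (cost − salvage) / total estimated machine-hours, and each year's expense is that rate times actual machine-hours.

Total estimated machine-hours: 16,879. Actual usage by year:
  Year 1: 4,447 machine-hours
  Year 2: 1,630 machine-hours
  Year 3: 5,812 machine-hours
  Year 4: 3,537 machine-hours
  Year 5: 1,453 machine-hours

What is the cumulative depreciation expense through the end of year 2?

Depreciable base = $638,344 − $30,700 = $607,644.
Rate = $607,644 / 16,879 machine-hours = $36 per machine-hour.
Year 1: 4,447 × $36 = $160,092. Book value $478,252.
Year 2: 1,630 × $36 = $58,680. Book value $419,572.
Accumulated through year 2 = $638,344 − $419,572 = $218,772.

$218,772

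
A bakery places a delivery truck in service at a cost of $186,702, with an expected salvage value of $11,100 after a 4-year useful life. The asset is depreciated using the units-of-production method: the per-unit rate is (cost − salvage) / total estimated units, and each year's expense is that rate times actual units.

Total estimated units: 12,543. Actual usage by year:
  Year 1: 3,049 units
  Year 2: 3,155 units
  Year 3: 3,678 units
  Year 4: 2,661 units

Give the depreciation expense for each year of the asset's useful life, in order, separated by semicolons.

Depreciable base = $186,702 − $11,100 = $175,602.
Rate = $175,602 / 12,543 units = $14 per unit.
Year 1: 3,049 × $14 = $42,686. Book value $144,016.
Year 2: 3,155 × $14 = $44,170. Book value $99,846.
Year 3: 3,678 × $14 = $51,492. Book value $48,354.
Year 4: 2,661 × $14 = $37,254. Book value $11,100.

$42,686; $44,170; $51,492; $37,254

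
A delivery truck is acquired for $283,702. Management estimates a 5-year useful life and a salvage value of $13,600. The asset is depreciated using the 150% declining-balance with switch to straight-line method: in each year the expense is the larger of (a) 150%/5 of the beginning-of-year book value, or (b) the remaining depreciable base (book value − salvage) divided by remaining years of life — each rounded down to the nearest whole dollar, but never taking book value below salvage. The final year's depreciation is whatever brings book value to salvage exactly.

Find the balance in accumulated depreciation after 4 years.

$228,297

Depreciable base = $283,702 − $13,600 = $270,102.
Year 1: DB = ⌊$283,702 × 150%/5⌋ = $85,110; SL = ⌊$270,102/5⌋ = $54,020 → take DB $85,110. Book value $198,592.
Year 2: DB = ⌊$198,592 × 150%/5⌋ = $59,577; SL = ⌊$184,992/4⌋ = $46,248 → take DB $59,577. Book value $139,015.
Year 3: DB = ⌊$139,015 × 150%/5⌋ = $41,704; SL = ⌊$125,415/3⌋ = $41,805 → take SL $41,805. Book value $97,210.
Year 4: DB = ⌊$97,210 × 150%/5⌋ = $29,163; SL = ⌊$83,610/2⌋ = $41,805 → take SL $41,805. Book value $55,405.
Accumulated through year 4 = $283,702 − $55,405 = $228,297.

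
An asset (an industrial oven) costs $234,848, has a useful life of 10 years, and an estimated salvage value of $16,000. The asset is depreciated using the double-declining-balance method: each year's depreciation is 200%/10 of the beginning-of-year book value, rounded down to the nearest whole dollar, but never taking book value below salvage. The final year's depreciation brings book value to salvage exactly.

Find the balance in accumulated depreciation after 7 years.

Depreciable base = $234,848 − $16,000 = $218,848.
Year 1: ⌊$234,848 × 200%/10⌋ = $46,969. Book value $187,879.
Year 2: ⌊$187,879 × 200%/10⌋ = $37,575. Book value $150,304.
Year 3: ⌊$150,304 × 200%/10⌋ = $30,060. Book value $120,244.
Year 4: ⌊$120,244 × 200%/10⌋ = $24,048. Book value $96,196.
Year 5: ⌊$96,196 × 200%/10⌋ = $19,239. Book value $76,957.
Year 6: ⌊$76,957 × 200%/10⌋ = $15,391. Book value $61,566.
Year 7: ⌊$61,566 × 200%/10⌋ = $12,313. Book value $49,253.
Accumulated through year 7 = $234,848 − $49,253 = $185,595.

$185,595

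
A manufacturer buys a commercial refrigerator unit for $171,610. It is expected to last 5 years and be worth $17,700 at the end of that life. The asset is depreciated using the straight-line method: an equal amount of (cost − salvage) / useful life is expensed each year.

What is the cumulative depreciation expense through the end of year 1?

Depreciable base = $171,610 − $17,700 = $153,910.
Annual expense = $153,910 / 5 = $30,782.
End of year 1: book value $140,828.
Accumulated through year 1 = $171,610 − $140,828 = $30,782.

$30,782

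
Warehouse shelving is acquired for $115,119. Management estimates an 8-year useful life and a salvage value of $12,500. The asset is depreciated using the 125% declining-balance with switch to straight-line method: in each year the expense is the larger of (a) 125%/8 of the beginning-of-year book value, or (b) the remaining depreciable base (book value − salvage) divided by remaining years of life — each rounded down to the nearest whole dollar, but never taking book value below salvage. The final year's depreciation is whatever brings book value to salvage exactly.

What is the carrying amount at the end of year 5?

Depreciable base = $115,119 − $12,500 = $102,619.
Year 1: DB = ⌊$115,119 × 125%/8⌋ = $17,987; SL = ⌊$102,619/8⌋ = $12,827 → take DB $17,987. Book value $97,132.
Year 2: DB = ⌊$97,132 × 125%/8⌋ = $15,176; SL = ⌊$84,632/7⌋ = $12,090 → take DB $15,176. Book value $81,956.
Year 3: DB = ⌊$81,956 × 125%/8⌋ = $12,805; SL = ⌊$69,456/6⌋ = $11,576 → take DB $12,805. Book value $69,151.
Year 4: DB = ⌊$69,151 × 125%/8⌋ = $10,804; SL = ⌊$56,651/5⌋ = $11,330 → take SL $11,330. Book value $57,821.
Year 5: DB = ⌊$57,821 × 125%/8⌋ = $9,034; SL = ⌊$45,321/4⌋ = $11,330 → take SL $11,330. Book value $46,491.

$46,491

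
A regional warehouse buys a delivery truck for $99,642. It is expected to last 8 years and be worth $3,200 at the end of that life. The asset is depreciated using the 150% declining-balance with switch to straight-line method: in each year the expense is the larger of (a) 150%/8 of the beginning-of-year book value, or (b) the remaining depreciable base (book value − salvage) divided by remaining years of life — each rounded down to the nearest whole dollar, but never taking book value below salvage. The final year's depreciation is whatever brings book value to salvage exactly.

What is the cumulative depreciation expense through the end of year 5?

Depreciable base = $99,642 − $3,200 = $96,442.
Year 1: DB = ⌊$99,642 × 150%/8⌋ = $18,682; SL = ⌊$96,442/8⌋ = $12,055 → take DB $18,682. Book value $80,960.
Year 2: DB = ⌊$80,960 × 150%/8⌋ = $15,180; SL = ⌊$77,760/7⌋ = $11,108 → take DB $15,180. Book value $65,780.
Year 3: DB = ⌊$65,780 × 150%/8⌋ = $12,333; SL = ⌊$62,580/6⌋ = $10,430 → take DB $12,333. Book value $53,447.
Year 4: DB = ⌊$53,447 × 150%/8⌋ = $10,021; SL = ⌊$50,247/5⌋ = $10,049 → take SL $10,049. Book value $43,398.
Year 5: DB = ⌊$43,398 × 150%/8⌋ = $8,137; SL = ⌊$40,198/4⌋ = $10,049 → take SL $10,049. Book value $33,349.
Accumulated through year 5 = $99,642 − $33,349 = $66,293.

$66,293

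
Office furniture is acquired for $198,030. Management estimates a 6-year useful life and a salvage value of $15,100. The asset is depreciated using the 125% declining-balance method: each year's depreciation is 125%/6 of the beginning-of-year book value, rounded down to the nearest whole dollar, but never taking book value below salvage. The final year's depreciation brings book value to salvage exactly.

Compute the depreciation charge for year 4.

Depreciable base = $198,030 − $15,100 = $182,930.
Year 1: ⌊$198,030 × 125%/6⌋ = $41,256. Book value $156,774.
Year 2: ⌊$156,774 × 125%/6⌋ = $32,661. Book value $124,113.
Year 3: ⌊$124,113 × 125%/6⌋ = $25,856. Book value $98,257.
Year 4: ⌊$98,257 × 125%/6⌋ = $20,470. Book value $77,787.

$20,470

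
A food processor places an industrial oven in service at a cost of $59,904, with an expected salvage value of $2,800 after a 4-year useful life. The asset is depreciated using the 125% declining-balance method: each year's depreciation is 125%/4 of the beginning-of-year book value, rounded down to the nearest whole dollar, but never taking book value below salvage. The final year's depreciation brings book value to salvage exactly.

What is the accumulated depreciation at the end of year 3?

Depreciable base = $59,904 − $2,800 = $57,104.
Year 1: ⌊$59,904 × 125%/4⌋ = $18,720. Book value $41,184.
Year 2: ⌊$41,184 × 125%/4⌋ = $12,870. Book value $28,314.
Year 3: ⌊$28,314 × 125%/4⌋ = $8,848. Book value $19,466.
Accumulated through year 3 = $59,904 − $19,466 = $40,438.

$40,438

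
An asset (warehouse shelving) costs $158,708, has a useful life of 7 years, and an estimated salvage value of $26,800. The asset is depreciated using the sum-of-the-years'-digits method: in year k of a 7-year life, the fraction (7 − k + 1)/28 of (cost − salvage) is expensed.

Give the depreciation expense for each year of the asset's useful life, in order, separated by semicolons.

$32,977; $28,266; $23,555; $18,844; $14,133; $9,422; $4,711

Depreciable base = $158,708 − $26,800 = $131,908.
Sum of the years' digits = 7+6+5+4+3+2+1 = 28.
Year 1: $131,908 × 7/28 = $32,977. Book value $125,731.
Year 2: $131,908 × 6/28 = $28,266. Book value $97,465.
Year 3: $131,908 × 5/28 = $23,555. Book value $73,910.
Year 4: $131,908 × 4/28 = $18,844. Book value $55,066.
Year 5: $131,908 × 3/28 = $14,133. Book value $40,933.
Year 6: $131,908 × 2/28 = $9,422. Book value $31,511.
Year 7: $131,908 × 1/28 = $4,711. Book value $26,800.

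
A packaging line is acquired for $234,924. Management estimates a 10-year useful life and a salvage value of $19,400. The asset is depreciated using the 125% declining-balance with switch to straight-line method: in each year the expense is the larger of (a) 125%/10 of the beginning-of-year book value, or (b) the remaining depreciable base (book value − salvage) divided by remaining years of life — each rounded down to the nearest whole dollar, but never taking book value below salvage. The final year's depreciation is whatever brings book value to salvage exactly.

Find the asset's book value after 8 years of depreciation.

Depreciable base = $234,924 − $19,400 = $215,524.
Year 1: DB = ⌊$234,924 × 125%/10⌋ = $29,365; SL = ⌊$215,524/10⌋ = $21,552 → take DB $29,365. Book value $205,559.
Year 2: DB = ⌊$205,559 × 125%/10⌋ = $25,694; SL = ⌊$186,159/9⌋ = $20,684 → take DB $25,694. Book value $179,865.
Year 3: DB = ⌊$179,865 × 125%/10⌋ = $22,483; SL = ⌊$160,465/8⌋ = $20,058 → take DB $22,483. Book value $157,382.
Year 4: DB = ⌊$157,382 × 125%/10⌋ = $19,672; SL = ⌊$137,982/7⌋ = $19,711 → take SL $19,711. Book value $137,671.
Year 5: DB = ⌊$137,671 × 125%/10⌋ = $17,208; SL = ⌊$118,271/6⌋ = $19,711 → take SL $19,711. Book value $117,960.
Year 6: DB = ⌊$117,960 × 125%/10⌋ = $14,745; SL = ⌊$98,560/5⌋ = $19,712 → take SL $19,712. Book value $98,248.
Year 7: DB = ⌊$98,248 × 125%/10⌋ = $12,281; SL = ⌊$78,848/4⌋ = $19,712 → take SL $19,712. Book value $78,536.
Year 8: DB = ⌊$78,536 × 125%/10⌋ = $9,817; SL = ⌊$59,136/3⌋ = $19,712 → take SL $19,712. Book value $58,824.

$58,824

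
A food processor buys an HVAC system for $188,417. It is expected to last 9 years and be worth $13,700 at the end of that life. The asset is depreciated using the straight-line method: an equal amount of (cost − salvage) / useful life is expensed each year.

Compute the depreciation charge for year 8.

$19,413

Depreciable base = $188,417 − $13,700 = $174,717.
Annual expense = $174,717 / 9 = $19,413.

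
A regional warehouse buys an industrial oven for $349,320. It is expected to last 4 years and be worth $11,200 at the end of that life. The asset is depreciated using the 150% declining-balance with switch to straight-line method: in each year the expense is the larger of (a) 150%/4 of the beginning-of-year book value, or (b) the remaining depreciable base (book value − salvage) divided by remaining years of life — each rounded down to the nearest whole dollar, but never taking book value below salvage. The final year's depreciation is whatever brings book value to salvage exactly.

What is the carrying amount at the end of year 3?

$73,827

Depreciable base = $349,320 − $11,200 = $338,120.
Year 1: DB = ⌊$349,320 × 150%/4⌋ = $130,995; SL = ⌊$338,120/4⌋ = $84,530 → take DB $130,995. Book value $218,325.
Year 2: DB = ⌊$218,325 × 150%/4⌋ = $81,871; SL = ⌊$207,125/3⌋ = $69,041 → take DB $81,871. Book value $136,454.
Year 3: DB = ⌊$136,454 × 150%/4⌋ = $51,170; SL = ⌊$125,254/2⌋ = $62,627 → take SL $62,627. Book value $73,827.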